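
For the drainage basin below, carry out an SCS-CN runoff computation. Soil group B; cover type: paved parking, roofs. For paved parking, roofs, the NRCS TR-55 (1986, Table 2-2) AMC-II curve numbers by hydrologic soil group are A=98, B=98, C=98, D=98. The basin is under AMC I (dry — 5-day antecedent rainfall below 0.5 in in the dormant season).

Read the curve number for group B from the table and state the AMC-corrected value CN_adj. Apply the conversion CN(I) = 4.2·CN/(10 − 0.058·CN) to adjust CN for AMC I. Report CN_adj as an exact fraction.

CN_adj = 102900/1079 ≈ 95.366

NRCS table: paved parking, roofs, soil group B → CN(II) = 98
Adjust CN=98 to AMC I: 4.2·98/(10 − 0.058·98) → (2058/5) ÷ (1079/250) = 102900/1079 ≈ 95.366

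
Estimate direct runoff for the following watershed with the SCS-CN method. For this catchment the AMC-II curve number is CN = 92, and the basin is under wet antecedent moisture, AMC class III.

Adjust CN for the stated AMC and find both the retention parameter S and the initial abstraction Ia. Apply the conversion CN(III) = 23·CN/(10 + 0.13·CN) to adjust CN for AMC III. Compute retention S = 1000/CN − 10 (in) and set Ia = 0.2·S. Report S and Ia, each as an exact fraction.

S = 200/529 in ≈ 0.378 in; Ia = 40/529 in ≈ 0.076 in

Wet (AMC III): CN(III) = 23·92/(10 + 0.13·92) = 2116/(549/25) = 52900/549 ≈ 96.357
Retention S: 1000/CN − 10 with CN=96.357 → S = 200/529 ≈ 0.378 in
Initial abstraction Ia = S/5 = (200/529)/5 = 40/529 ≈ 0.076 in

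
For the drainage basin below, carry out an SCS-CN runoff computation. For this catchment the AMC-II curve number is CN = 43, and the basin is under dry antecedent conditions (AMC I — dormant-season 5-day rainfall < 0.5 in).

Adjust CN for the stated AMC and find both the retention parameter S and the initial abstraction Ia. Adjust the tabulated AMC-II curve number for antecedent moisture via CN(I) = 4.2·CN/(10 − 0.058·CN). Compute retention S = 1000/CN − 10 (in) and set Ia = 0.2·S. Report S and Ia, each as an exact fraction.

S = 9500/301 in ≈ 31.561 in; Ia = 1900/301 in ≈ 6.312 in

Dry (AMC I): CN(I) = 4.2·43/(10 − 0.058·43) = (903/5)/(3753/500) = 30100/1251 ≈ 24.061
Max retention: S = 1000/(30100/1251) − 10 = 9500/301 in (≈ 31.561 in)
Initial abstraction Ia = S/5 = (9500/301)/5 = 1900/301 ≈ 6.312 in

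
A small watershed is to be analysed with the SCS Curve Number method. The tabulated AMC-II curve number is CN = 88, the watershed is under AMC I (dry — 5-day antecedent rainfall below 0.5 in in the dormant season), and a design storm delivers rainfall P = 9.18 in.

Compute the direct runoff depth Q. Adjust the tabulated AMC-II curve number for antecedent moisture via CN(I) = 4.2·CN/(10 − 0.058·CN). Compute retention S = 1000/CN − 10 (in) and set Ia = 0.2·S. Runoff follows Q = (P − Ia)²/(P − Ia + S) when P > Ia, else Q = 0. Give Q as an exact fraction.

Q = 1078662649/174570550 in ≈ 6.179 in

CN(I) from CN(II)=88: (4.2·88)/(10 − 0.058·88) = 3850/51 ≈ 75.490
Max retention: S = 1000/(3850/51) − 10 = 250/77 in (≈ 3.247 in)
Ia = 0.2S: 0.2·3.247 = 0.649 in (exactly 50/77)
Excess rainfall: 9.180 − 0.649 = 8.531 in; P > Ia so Q > 0
Q: (32843/3850)² ÷ (45343/3850) = 1078662649/174570550 in (≈ 6.179 in)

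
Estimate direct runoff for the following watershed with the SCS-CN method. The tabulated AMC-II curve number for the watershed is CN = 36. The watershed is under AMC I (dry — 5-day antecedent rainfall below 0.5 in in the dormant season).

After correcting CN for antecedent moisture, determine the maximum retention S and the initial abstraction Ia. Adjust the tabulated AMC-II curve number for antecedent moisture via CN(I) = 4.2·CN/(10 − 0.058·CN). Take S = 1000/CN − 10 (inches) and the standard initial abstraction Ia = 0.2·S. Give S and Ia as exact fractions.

S = 8000/189 in ≈ 42.328 in; Ia = 1600/189 in ≈ 8.466 in

Dry (AMC I): CN(I) = 4.2·36/(10 − 0.058·36) = (756/5)/(989/125) = 18900/989 ≈ 19.110
S = 1000/(18900/989) − 10 = 8000/189 in ≈ 42.328 in
Ia = 0.2·(8000/189) = 1600/189 in ≈ 8.466 in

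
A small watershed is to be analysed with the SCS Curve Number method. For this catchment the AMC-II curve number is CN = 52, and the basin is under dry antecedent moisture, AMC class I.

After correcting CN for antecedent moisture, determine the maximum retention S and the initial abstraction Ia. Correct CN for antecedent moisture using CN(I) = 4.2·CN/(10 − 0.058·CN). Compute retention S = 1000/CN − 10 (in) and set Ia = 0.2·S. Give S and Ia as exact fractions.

S = 2000/91 in ≈ 21.978 in; Ia = 400/91 in ≈ 4.396 in

Dry (AMC I): CN(I) = 4.2·52/(10 − 0.058·52) = (1092/5)/(873/125) = 9100/291 ≈ 31.271
S = 1000/(9100/291) − 10 = 2000/91 in ≈ 21.978 in
Initial abstraction Ia = S/5 = (2000/91)/5 = 400/91 ≈ 4.396 in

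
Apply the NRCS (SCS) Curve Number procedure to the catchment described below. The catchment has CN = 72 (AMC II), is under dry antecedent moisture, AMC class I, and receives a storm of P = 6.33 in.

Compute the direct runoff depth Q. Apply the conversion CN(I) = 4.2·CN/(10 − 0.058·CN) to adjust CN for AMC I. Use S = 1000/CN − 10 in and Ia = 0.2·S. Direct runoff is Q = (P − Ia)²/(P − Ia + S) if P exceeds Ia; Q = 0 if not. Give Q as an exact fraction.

Q = 146192281/100145700 in ≈ 1.460 in

Adjust CN=72 to AMC I: 4.2·72/(10 − 0.058·72) → (1512/5) ÷ (728/125) = 675/13 ≈ 51.923
Retention S: 1000/CN − 10 with CN=51.923 → S = 250/27 ≈ 9.259 in
Initial abstraction Ia = S/5 = (250/27)/5 = 50/27 ≈ 1.852 in
Excess rainfall: 6.330 − 1.852 = 4.478 in; P > Ia so Q > 0
Q = (12091/2700)²/((12091/2700) + 250/27) = (146192281/7290000)/(37091/2700) = 146192281/100145700 in ≈ 1.460 in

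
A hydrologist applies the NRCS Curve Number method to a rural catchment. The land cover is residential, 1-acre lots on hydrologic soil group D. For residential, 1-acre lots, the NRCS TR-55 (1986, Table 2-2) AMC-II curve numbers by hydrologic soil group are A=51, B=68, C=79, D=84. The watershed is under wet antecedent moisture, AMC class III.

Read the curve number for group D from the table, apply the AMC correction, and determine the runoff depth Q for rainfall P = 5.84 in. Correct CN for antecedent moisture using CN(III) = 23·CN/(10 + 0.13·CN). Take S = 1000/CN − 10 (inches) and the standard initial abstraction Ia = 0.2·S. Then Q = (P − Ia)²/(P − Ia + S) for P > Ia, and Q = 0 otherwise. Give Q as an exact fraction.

NRCS table: residential, 1-acre lots, soil group D → CN(II) = 84
CN(III) from CN(II)=84: (23·84)/(10 + 0.13·84) = 48300/523 ≈ 92.352
S = 1000/(48300/523) − 10 = 400/483 in ≈ 0.828 in
Ia = 0.2·(400/483) = 80/483 in ≈ 0.166 in
P − Ia = 5.840 − 0.166 = 68518/12075 ≈ 5.674 in (> 0, runoff occurs)
Q: (68518/12075)² ÷ (78518/12075) = 2347358162/474052425 in (≈ 4.952 in)

Q = 2347358162/474052425 in ≈ 4.952 in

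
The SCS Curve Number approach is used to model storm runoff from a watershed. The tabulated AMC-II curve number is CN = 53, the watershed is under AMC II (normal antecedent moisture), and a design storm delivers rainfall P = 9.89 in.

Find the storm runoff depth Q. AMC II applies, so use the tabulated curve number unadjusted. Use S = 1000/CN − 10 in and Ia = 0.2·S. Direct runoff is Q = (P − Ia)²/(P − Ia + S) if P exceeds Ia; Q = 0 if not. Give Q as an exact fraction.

Q = 1850462289/477090100 in ≈ 3.879 in

AMC II — tabulated CN = 53 applies directly.
Retention S: 1000/CN − 10 with CN=53.000 → S = 470/53 ≈ 8.868 in
Initial abstraction Ia = S/5 = (470/53)/5 = 94/53 ≈ 1.774 in
Excess rainfall: 9.890 − 1.774 = 8.116 in; P > Ia so Q > 0
Q = (43017/5300)²/((43017/5300) + 470/53) = (1850462289/28090000)/(90017/5300) = 1850462289/477090100 in ≈ 3.879 in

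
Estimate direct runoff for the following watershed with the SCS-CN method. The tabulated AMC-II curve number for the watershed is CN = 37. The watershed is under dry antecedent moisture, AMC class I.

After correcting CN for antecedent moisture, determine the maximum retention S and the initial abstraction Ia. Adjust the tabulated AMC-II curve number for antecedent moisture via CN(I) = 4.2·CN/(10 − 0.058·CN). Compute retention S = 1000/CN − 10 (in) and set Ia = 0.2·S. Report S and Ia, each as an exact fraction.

Dry (AMC I): CN(I) = 4.2·37/(10 − 0.058·37) = (777/5)/(3927/500) = 3700/187 ≈ 19.786
Retention S: 1000/CN − 10 with CN=19.786 → S = 1500/37 ≈ 40.541 in
Initial abstraction Ia = S/5 = (1500/37)/5 = 300/37 ≈ 8.108 in

S = 1500/37 in ≈ 40.541 in; Ia = 300/37 in ≈ 8.108 in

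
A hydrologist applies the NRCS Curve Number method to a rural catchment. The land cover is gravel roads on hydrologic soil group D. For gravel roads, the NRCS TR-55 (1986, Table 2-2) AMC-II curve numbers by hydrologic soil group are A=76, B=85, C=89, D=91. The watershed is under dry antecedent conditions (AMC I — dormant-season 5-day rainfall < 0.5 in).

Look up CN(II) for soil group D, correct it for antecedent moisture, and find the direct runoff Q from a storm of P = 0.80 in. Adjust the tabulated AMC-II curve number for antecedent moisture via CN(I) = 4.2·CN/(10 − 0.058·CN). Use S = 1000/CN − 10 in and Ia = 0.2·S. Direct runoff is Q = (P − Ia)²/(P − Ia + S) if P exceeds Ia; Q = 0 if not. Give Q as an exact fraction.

Q = 274576/6806345 in ≈ 0.040 in

NRCS table: gravel roads, soil group D → CN(II) = 91
Dry (AMC I): CN(I) = 4.2·91/(10 − 0.058·91) = (1911/5)/(2361/500) = 63700/787 ≈ 80.940
Retention S: 1000/CN − 10 with CN=80.940 → S = 1500/637 ≈ 2.355 in
Initial abstraction Ia = S/5 = (1500/637)/5 = 300/637 ≈ 0.471 in
Since P=0.800 > Ia=0.471: effective rainfall P−Ia = 1048/3185 in
Q: (1048/3185)² ÷ (8548/3185) = 274576/6806345 in (≈ 0.040 in)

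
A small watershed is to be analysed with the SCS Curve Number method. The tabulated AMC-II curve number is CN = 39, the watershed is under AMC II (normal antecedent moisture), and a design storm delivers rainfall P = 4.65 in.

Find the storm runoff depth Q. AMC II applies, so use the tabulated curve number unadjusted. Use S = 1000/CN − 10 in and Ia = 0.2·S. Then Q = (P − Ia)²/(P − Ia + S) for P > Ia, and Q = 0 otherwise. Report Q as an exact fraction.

CN(II) = 39; AMC II needs no correction.
S = 1000/39 − 10 = 610/39 in ≈ 15.641 in
Initial abstraction Ia = S/5 = (610/39)/5 = 122/39 ≈ 3.128 in
Since P=4.650 > Ia=3.128: effective rainfall P−Ia = 1187/780 in
Q: (1187/780)² ÷ (13387/780) = 1408969/10441860 in (≈ 0.135 in)

Q = 1408969/10441860 in ≈ 0.135 in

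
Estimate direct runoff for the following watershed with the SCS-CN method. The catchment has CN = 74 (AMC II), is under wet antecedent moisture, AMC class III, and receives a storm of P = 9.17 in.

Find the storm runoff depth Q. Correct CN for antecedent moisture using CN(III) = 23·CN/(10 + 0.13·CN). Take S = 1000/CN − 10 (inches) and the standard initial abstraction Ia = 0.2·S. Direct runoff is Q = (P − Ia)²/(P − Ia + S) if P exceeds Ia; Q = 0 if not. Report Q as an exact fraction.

Q = 569069570689/75259631700 in ≈ 7.561 in

CN(III) from CN(II)=74: (23·74)/(10 + 0.13·74) = 85100/981 ≈ 86.748
S = 1000/(85100/981) − 10 = 1300/851 in ≈ 1.528 in
Initial abstraction Ia = S/5 = (1300/851)/5 = 260/851 ≈ 0.306 in
P − Ia = 9.170 − 0.306 = 754367/85100 ≈ 8.864 in (> 0, runoff occurs)
Q: (754367/85100)² ÷ (884367/85100) = 569069570689/75259631700 in (≈ 7.561 in)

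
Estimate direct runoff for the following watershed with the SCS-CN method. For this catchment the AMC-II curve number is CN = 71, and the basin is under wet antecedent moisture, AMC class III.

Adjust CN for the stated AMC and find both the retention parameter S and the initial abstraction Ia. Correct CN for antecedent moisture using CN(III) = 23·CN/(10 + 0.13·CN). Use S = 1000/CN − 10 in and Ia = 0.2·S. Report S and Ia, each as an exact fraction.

Wet (AMC III): CN(III) = 23·71/(10 + 0.13·71) = 1633/(1923/100) = 163300/1923 ≈ 84.919
Retention S: 1000/CN − 10 with CN=84.919 → S = 2900/1633 ≈ 1.776 in
Ia = 0.2S: 0.2·1.776 = 0.355 in (exactly 580/1633)

S = 2900/1633 in ≈ 1.776 in; Ia = 580/1633 in ≈ 0.355 in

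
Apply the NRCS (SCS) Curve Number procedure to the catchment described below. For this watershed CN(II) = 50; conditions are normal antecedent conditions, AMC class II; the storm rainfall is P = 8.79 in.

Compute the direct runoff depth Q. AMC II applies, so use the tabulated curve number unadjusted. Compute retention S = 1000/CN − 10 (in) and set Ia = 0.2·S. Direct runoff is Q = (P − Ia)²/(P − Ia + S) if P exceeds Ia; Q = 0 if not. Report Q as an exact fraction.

Q = 461041/167900 in ≈ 2.746 in

CN(II) = 50; AMC II needs no correction.
S = 1000/50 − 10 = 10 in ≈ 10.000 in
Initial abstraction Ia = S/5 = 10/5 = 2 ≈ 2.000 in
Since P=8.790 > Ia=2.000: effective rainfall P−Ia = 679/100 in
Runoff Q = (P−Ia)²/(P−Ia+S) = (6.790)²/(6.790+10.000) = 461041/167900 ≈ 2.746 in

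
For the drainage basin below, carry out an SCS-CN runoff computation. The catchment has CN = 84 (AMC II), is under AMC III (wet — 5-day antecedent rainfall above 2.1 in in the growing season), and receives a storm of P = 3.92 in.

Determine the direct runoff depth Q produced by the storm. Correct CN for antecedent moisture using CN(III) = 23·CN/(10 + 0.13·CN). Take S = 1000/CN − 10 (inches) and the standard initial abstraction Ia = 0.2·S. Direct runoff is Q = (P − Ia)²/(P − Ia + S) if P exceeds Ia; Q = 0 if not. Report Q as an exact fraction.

CN(III) from CN(II)=84: (23·84)/(10 + 0.13·84) = 48300/523 ≈ 92.352
S = 1000/(48300/523) − 10 = 400/483 in ≈ 0.828 in
Ia = 0.2·(400/483) = 80/483 in ≈ 0.166 in
Excess rainfall: 3.920 − 0.166 = 3.754 in; P > Ia so Q > 0
Runoff Q = (P−Ia)²/(P−Ia+S) = (3.754)²/(3.754+0.828) = 1027585778/334079025 ≈ 3.076 in

Q = 1027585778/334079025 in ≈ 3.076 in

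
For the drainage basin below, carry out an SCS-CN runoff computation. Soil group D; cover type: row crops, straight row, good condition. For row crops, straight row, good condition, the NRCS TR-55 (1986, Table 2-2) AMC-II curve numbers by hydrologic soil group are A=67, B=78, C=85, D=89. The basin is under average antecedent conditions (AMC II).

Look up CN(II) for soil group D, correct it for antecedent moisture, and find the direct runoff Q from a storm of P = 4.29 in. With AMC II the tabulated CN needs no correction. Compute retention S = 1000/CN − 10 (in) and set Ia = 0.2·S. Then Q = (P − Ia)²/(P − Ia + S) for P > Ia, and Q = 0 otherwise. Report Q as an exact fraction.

Q = 117693851/38011900 in ≈ 3.096 in

NRCS table: row crops, straight row, good condition, soil group D → CN(II) = 89
AMC II — tabulated CN = 89 applies directly.
Retention S: 1000/CN − 10 with CN=89.000 → S = 110/89 ≈ 1.236 in
Ia = 0.2S: 0.2·1.236 = 0.247 in (exactly 22/89)
Since P=4.290 > Ia=0.247: effective rainfall P−Ia = 35981/8900 in
Q: (35981/8900)² ÷ (46981/8900) = 117693851/38011900 in (≈ 3.096 in)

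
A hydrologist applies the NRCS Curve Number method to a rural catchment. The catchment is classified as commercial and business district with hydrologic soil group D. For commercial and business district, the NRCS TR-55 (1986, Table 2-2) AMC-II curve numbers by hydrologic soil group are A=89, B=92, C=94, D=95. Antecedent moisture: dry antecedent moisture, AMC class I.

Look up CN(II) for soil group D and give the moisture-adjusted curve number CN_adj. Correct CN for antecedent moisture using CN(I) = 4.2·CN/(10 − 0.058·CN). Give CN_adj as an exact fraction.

CN_adj = 39900/449 ≈ 88.864

NRCS table: commercial and business district, soil group D → CN(II) = 95
Adjust CN=95 to AMC I: 4.2·95/(10 − 0.058·95) → 399 ÷ (449/100) = 39900/449 ≈ 88.864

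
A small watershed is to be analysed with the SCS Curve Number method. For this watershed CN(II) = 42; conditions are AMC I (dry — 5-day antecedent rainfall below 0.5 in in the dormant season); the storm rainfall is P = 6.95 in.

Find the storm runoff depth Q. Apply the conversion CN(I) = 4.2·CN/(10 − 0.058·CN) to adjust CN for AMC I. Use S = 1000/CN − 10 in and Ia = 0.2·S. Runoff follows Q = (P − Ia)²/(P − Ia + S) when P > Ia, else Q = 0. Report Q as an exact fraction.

Adjust CN=42 to AMC I: 4.2·42/(10 − 0.058·42) → (882/5) ÷ (1891/250) = 44100/1891 ≈ 23.321
Retention S: 1000/CN − 10 with CN=23.321 → S = 14500/441 ≈ 32.880 in
Initial abstraction Ia = S/5 = (14500/441)/5 = 2900/441 ≈ 6.576 in
P − Ia = 6.950 − 6.576 = 3299/8820 ≈ 0.374 in (> 0, runoff occurs)
Q: (3299/8820)² ÷ (293299/8820) = 10883401/2586897180 in (≈ 0.004 in)

Q = 10883401/2586897180 in ≈ 0.004 in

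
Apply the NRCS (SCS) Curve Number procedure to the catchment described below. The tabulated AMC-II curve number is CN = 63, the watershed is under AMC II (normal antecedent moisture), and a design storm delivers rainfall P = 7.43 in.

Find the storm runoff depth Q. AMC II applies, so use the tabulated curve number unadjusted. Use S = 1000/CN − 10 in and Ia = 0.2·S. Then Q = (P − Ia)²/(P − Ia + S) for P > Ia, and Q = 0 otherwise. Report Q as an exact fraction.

Q = 1553069281/481376700 in ≈ 3.226 in

CN(II) = 63; AMC II needs no correction.
Retention S: 1000/CN − 10 with CN=63.000 → S = 370/63 ≈ 5.873 in
Initial abstraction Ia = S/5 = (370/63)/5 = 74/63 ≈ 1.175 in
Excess rainfall: 7.430 − 1.175 = 6.255 in; P > Ia so Q > 0
Q = (39409/6300)²/((39409/6300) + 370/63) = (1553069281/39690000)/(76409/6300) = 1553069281/481376700 in ≈ 3.226 in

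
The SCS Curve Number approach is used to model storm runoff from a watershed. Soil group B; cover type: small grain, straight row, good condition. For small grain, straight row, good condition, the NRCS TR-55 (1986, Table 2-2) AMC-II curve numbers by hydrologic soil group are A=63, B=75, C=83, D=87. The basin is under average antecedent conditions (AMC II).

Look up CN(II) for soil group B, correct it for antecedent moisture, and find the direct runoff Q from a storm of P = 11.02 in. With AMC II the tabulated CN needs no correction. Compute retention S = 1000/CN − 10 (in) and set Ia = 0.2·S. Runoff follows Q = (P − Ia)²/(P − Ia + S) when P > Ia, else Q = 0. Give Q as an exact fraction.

NRCS table: small grain, straight row, good condition, soil group B → CN(II) = 75
Average conditions: CN = 75 (no AMC adjustment).
S = 1000/75 − 10 = 10/3 in ≈ 3.333 in
Ia = 0.2S: 0.2·3.333 = 0.667 in (exactly 2/3)
P − Ia = 11.020 − 0.667 = 1553/150 ≈ 10.353 in (> 0, runoff occurs)
Q = (1553/150)²/((1553/150) + 10/3) = (2411809/22500)/(2053/150) = 2411809/307950 in ≈ 7.832 in

Q = 2411809/307950 in ≈ 7.832 in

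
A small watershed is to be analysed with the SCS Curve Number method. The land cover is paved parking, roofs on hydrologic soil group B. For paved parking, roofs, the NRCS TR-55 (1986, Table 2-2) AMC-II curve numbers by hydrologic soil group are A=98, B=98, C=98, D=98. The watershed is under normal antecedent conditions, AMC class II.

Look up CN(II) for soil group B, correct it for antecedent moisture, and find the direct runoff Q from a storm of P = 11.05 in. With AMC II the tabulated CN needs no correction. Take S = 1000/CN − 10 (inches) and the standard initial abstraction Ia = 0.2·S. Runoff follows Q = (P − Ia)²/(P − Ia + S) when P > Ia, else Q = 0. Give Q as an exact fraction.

Q = 116402521/10769220 in ≈ 10.809 in

NRCS table: paved parking, roofs, soil group B → CN(II) = 98
Average conditions: CN = 98 (no AMC adjustment).
Retention S: 1000/CN − 10 with CN=98.000 → S = 10/49 ≈ 0.204 in
Ia = 0.2·(10/49) = 2/49 in ≈ 0.041 in
P − Ia = 11.050 − 0.041 = 10789/980 ≈ 11.009 in (> 0, runoff occurs)
Runoff Q = (P−Ia)²/(P−Ia+S) = (11.009)²/(11.009+0.204) = 116402521/10769220 ≈ 10.809 in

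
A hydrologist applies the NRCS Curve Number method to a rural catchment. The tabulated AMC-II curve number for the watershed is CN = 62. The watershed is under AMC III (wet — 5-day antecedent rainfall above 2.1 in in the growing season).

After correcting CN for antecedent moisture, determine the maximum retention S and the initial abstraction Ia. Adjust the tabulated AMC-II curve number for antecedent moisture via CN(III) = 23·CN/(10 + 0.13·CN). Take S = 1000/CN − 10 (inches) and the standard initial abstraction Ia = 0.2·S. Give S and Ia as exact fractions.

Wet (AMC III): CN(III) = 23·62/(10 + 0.13·62) = 1426/(903/50) = 71300/903 ≈ 78.959
Max retention: S = 1000/(71300/903) − 10 = 1900/713 in (≈ 2.665 in)
Ia = 0.2S: 0.2·2.665 = 0.533 in (exactly 380/713)

S = 1900/713 in ≈ 2.665 in; Ia = 380/713 in ≈ 0.533 in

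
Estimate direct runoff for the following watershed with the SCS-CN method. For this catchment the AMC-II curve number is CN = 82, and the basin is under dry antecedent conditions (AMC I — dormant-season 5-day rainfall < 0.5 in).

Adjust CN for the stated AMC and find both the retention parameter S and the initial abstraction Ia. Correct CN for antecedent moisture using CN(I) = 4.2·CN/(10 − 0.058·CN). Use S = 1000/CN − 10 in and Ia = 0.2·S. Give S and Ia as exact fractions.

Dry (AMC I): CN(I) = 4.2·82/(10 − 0.058·82) = (1722/5)/(1311/250) = 28700/437 ≈ 65.675
Retention S: 1000/CN − 10 with CN=65.675 → S = 1500/287 ≈ 5.226 in
Initial abstraction Ia = S/5 = (1500/287)/5 = 300/287 ≈ 1.045 in

S = 1500/287 in ≈ 5.226 in; Ia = 300/287 in ≈ 1.045 in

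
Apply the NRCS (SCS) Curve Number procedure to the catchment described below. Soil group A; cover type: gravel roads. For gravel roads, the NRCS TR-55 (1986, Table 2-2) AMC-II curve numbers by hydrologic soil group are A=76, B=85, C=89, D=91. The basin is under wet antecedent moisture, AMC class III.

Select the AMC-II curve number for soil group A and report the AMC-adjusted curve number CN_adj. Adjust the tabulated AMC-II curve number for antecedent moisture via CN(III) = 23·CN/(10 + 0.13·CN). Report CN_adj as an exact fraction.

NRCS table: gravel roads, soil group A → CN(II) = 76
Wet (AMC III): CN(III) = 23·76/(10 + 0.13·76) = 1748/(497/25) = 43700/497 ≈ 87.928

CN_adj = 43700/497 ≈ 87.928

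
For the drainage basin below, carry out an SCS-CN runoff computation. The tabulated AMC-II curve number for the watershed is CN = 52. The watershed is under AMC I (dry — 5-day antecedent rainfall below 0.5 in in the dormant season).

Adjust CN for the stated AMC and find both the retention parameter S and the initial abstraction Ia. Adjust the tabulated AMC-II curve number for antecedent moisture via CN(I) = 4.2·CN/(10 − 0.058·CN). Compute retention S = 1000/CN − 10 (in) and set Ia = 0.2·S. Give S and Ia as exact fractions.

CN(I) from CN(II)=52: (4.2·52)/(10 − 0.058·52) = 9100/291 ≈ 31.271
Retention S: 1000/CN − 10 with CN=31.271 → S = 2000/91 ≈ 21.978 in
Ia = 0.2·(2000/91) = 400/91 in ≈ 4.396 in

S = 2000/91 in ≈ 21.978 in; Ia = 400/91 in ≈ 4.396 in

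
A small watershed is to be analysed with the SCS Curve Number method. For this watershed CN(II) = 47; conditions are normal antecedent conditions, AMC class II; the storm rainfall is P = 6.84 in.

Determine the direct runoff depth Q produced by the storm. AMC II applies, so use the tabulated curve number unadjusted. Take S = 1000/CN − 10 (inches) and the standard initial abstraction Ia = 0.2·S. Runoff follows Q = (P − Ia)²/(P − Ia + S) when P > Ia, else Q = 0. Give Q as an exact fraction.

Q = 29019769/21898475 in ≈ 1.325 in

AMC II — tabulated CN = 47 applies directly.
Retention S: 1000/CN − 10 with CN=47.000 → S = 530/47 ≈ 11.277 in
Initial abstraction Ia = S/5 = (530/47)/5 = 106/47 ≈ 2.255 in
Excess rainfall: 6.840 − 2.255 = 4.585 in; P > Ia so Q > 0
Q: (5387/1175)² ÷ (18637/1175) = 29019769/21898475 in (≈ 1.325 in)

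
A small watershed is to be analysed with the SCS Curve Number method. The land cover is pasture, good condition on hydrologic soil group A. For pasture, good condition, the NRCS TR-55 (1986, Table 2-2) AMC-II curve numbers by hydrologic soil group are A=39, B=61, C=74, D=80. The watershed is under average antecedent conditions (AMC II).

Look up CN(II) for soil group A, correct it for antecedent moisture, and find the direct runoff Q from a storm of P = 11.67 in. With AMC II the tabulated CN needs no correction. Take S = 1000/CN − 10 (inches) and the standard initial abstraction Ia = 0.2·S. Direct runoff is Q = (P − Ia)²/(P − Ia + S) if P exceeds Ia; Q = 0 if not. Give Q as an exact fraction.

NRCS table: pasture, good condition, soil group A → CN(II) = 39
CN(II) = 39; AMC II needs no correction.
Max retention: S = 1000/39 − 10 = 610/39 in (≈ 15.641 in)
Ia = 0.2S: 0.2·15.641 = 3.128 in (exactly 122/39)
Excess rainfall: 11.670 − 3.128 = 8.542 in; P > Ia so Q > 0
Q = (33313/3900)²/((33313/3900) + 610/39) = (1109755969/15210000)/(94313/3900) = 1109755969/367820700 in ≈ 3.017 in

Q = 1109755969/367820700 in ≈ 3.017 in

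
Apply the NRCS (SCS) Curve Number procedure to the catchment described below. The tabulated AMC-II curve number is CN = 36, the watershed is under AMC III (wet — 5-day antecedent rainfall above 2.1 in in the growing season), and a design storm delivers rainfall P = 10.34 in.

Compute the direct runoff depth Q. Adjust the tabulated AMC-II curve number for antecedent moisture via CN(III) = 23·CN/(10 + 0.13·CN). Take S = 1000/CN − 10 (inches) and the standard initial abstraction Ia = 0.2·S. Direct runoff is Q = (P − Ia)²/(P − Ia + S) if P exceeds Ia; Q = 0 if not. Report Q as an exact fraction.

Wet (AMC III): CN(III) = 23·36/(10 + 0.13·36) = 828/(367/25) = 20700/367 ≈ 56.403
Max retention: S = 1000/(20700/367) − 10 = 1600/207 in (≈ 7.729 in)
Initial abstraction Ia = S/5 = (1600/207)/5 = 320/207 ≈ 1.546 in
Excess rainfall: 10.340 − 1.546 = 8.794 in; P > Ia so Q > 0
Q: (91019/10350)² ÷ (171019/10350) = 8284458361/1770046650 in (≈ 4.680 in)

Q = 8284458361/1770046650 in ≈ 4.680 in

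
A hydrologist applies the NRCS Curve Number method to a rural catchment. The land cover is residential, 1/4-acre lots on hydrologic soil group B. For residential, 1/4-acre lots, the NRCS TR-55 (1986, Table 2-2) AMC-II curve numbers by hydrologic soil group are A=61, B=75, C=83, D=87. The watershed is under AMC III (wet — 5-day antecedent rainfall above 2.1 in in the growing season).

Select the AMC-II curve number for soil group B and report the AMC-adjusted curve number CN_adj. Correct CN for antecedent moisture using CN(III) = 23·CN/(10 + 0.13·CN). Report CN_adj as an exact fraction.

CN_adj = 6900/79 ≈ 87.342

NRCS table: residential, 1/4-acre lots, soil group B → CN(II) = 75
Wet (AMC III): CN(III) = 23·75/(10 + 0.13·75) = 1725/(79/4) = 6900/79 ≈ 87.342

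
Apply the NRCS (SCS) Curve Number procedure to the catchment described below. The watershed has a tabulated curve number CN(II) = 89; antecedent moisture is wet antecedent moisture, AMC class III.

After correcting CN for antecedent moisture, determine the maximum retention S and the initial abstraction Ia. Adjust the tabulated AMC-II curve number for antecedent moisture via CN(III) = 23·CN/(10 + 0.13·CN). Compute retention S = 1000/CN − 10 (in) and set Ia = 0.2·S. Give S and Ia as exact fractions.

CN(III) from CN(II)=89: (23·89)/(10 + 0.13·89) = 204700/2157 ≈ 94.900
Max retention: S = 1000/(204700/2157) − 10 = 1100/2047 in (≈ 0.537 in)
Ia = 0.2S: 0.2·0.537 = 0.107 in (exactly 220/2047)

S = 1100/2047 in ≈ 0.537 in; Ia = 220/2047 in ≈ 0.107 in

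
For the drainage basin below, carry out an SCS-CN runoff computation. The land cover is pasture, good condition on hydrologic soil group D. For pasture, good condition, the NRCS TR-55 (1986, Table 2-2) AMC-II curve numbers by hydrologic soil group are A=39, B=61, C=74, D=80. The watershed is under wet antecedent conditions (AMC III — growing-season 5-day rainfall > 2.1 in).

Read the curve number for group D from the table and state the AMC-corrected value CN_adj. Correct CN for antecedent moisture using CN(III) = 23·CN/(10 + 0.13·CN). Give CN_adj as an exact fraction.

CN_adj = 4600/51 ≈ 90.196

NRCS table: pasture, good condition, soil group D → CN(II) = 80
Wet (AMC III): CN(III) = 23·80/(10 + 0.13·80) = 1840/(102/5) = 4600/51 ≈ 90.196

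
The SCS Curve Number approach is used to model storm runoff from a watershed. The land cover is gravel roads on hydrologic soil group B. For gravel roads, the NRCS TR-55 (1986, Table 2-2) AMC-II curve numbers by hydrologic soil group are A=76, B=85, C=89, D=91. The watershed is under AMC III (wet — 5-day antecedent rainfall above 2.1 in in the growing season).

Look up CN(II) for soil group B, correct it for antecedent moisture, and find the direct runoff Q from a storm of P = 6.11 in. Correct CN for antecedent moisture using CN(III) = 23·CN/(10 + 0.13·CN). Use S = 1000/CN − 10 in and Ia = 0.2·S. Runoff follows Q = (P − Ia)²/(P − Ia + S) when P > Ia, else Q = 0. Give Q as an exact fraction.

NRCS table: gravel roads, soil group B → CN(II) = 85
Wet (AMC III): CN(III) = 23·85/(10 + 0.13·85) = 1955/(421/20) = 39100/421 ≈ 92.874
Retention S: 1000/CN − 10 with CN=92.874 → S = 300/391 ≈ 0.767 in
Ia = 0.2·(300/391) = 60/391 in ≈ 0.153 in
Excess rainfall: 6.110 − 0.153 = 5.957 in; P > Ia so Q > 0
Runoff Q = (P−Ia)²/(P−Ia+S) = (5.957)²/(5.957+0.767) = 54242875801/10279429100 ≈ 5.277 in

Q = 54242875801/10279429100 in ≈ 5.277 in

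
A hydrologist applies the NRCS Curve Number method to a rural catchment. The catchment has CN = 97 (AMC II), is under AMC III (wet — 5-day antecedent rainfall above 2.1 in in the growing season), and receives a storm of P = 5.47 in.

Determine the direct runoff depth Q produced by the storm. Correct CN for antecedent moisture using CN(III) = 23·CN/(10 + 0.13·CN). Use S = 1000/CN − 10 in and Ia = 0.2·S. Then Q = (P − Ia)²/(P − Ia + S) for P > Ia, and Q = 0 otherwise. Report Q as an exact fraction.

CN(III) from CN(II)=97: (23·97)/(10 + 0.13·97) = 223100/2261 ≈ 98.673
Retention S: 1000/CN − 10 with CN=98.673 → S = 300/2231 ≈ 0.134 in
Initial abstraction Ia = S/5 = (300/2231)/5 = 60/2231 ≈ 0.027 in
Excess rainfall: 5.470 − 0.027 = 5.443 in; P > Ia so Q > 0
Q: (1214357/223100)² ÷ (1244357/223100) = 1474662923449/277616046700 in (≈ 5.312 in)

Q = 1474662923449/277616046700 in ≈ 5.312 in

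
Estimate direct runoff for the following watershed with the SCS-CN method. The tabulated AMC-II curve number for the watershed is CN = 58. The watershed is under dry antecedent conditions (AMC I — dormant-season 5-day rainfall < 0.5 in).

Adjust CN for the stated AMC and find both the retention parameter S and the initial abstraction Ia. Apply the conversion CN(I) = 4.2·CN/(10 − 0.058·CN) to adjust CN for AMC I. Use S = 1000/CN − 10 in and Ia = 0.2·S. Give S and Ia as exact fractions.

S = 500/29 in ≈ 17.241 in; Ia = 100/29 in ≈ 3.448 in

Adjust CN=58 to AMC I: 4.2·58/(10 − 0.058·58) → (1218/5) ÷ (1659/250) = 2900/79 ≈ 36.709
Retention S: 1000/CN − 10 with CN=36.709 → S = 500/29 ≈ 17.241 in
Initial abstraction Ia = S/5 = (500/29)/5 = 100/29 ≈ 3.448 in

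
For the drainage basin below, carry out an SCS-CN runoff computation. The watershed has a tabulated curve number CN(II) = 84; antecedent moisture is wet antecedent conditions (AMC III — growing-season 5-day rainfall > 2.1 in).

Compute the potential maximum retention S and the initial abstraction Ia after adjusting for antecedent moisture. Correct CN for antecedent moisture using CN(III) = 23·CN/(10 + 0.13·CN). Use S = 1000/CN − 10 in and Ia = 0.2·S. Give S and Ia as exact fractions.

S = 400/483 in ≈ 0.828 in; Ia = 80/483 in ≈ 0.166 in

Wet (AMC III): CN(III) = 23·84/(10 + 0.13·84) = 1932/(523/25) = 48300/523 ≈ 92.352
S = 1000/(48300/523) − 10 = 400/483 in ≈ 0.828 in
Ia = 0.2·(400/483) = 80/483 in ≈ 0.166 in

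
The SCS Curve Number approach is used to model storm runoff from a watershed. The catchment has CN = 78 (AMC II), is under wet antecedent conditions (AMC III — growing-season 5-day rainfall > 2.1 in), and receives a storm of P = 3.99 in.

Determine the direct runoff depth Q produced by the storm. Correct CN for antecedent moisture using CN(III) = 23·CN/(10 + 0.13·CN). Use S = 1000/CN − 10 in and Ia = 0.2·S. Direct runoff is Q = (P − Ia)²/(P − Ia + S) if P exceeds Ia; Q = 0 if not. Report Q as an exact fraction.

CN(III) from CN(II)=78: (23·78)/(10 + 0.13·78) = 89700/1007 ≈ 89.076
Retention S: 1000/CN − 10 with CN=89.076 → S = 1100/897 ≈ 1.226 in
Ia = 0.2S: 0.2·1.226 = 0.245 in (exactly 220/897)
P − Ia = 3.990 − 0.245 = 335903/89700 ≈ 3.745 in (> 0, runoff occurs)
Runoff Q = (P−Ia)²/(P−Ia+S) = (3.745)²/(3.745+1.226) = 112830825409/39997499100 ≈ 2.821 in

Q = 112830825409/39997499100 in ≈ 2.821 in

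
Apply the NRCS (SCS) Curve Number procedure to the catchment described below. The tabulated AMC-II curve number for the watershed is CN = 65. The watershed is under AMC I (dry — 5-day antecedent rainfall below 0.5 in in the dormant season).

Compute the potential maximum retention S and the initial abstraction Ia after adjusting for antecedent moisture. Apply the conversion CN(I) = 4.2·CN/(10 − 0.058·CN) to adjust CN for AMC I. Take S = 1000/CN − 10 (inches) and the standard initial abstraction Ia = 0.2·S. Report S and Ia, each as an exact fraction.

Adjust CN=65 to AMC I: 4.2·65/(10 − 0.058·65) → 273 ÷ (623/100) = 3900/89 ≈ 43.820
Max retention: S = 1000/(3900/89) − 10 = 500/39 in (≈ 12.821 in)
Ia = 0.2S: 0.2·12.821 = 2.564 in (exactly 100/39)

S = 500/39 in ≈ 12.821 in; Ia = 100/39 in ≈ 2.564 in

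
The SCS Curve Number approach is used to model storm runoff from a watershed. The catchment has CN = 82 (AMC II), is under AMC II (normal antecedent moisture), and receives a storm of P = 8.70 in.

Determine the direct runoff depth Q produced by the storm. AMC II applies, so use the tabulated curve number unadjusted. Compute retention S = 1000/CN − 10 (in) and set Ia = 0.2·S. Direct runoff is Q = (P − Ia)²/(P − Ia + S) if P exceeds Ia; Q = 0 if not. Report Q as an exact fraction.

Q = 3823923/585890 in ≈ 6.527 in

Average conditions: CN = 82 (no AMC adjustment).
Retention S: 1000/CN − 10 with CN=82.000 → S = 90/41 ≈ 2.195 in
Ia = 0.2S: 0.2·2.195 = 0.439 in (exactly 18/41)
Since P=8.700 > Ia=0.439: effective rainfall P−Ia = 3387/410 in
Runoff Q = (P−Ia)²/(P−Ia+S) = (8.261)²/(8.261+2.195) = 3823923/585890 ≈ 6.527 in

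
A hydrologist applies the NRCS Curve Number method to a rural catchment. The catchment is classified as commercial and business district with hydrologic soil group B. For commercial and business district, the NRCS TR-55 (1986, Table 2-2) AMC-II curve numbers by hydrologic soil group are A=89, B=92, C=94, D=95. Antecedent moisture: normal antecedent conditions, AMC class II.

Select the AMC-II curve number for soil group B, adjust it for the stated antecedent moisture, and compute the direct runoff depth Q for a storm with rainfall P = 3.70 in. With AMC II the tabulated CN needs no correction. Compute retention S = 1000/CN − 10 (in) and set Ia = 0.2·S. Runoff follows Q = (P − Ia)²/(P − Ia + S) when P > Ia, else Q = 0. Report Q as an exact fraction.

Q = 657721/232530 in ≈ 2.829 in

NRCS table: commercial and business district, soil group B → CN(II) = 92
AMC II — tabulated CN = 92 applies directly.
Max retention: S = 1000/92 − 10 = 20/23 in (≈ 0.870 in)
Initial abstraction Ia = S/5 = (20/23)/5 = 4/23 ≈ 0.174 in
Excess rainfall: 3.700 − 0.174 = 3.526 in; P > Ia so Q > 0
Q = (811/230)²/((811/230) + 20/23) = (657721/52900)/(1011/230) = 657721/232530 in ≈ 2.829 in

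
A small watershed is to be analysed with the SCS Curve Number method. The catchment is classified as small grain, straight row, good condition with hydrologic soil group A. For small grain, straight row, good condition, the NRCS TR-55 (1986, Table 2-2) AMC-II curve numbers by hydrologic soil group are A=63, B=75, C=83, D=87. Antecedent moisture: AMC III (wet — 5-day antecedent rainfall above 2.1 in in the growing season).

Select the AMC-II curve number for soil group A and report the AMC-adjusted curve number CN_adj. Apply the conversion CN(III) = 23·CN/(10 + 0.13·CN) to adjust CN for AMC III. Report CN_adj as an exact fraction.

CN_adj = 144900/1819 ≈ 79.659

NRCS table: small grain, straight row, good condition, soil group A → CN(II) = 63
Adjust CN=63 to AMC III: 23·63/(10 + 0.13·63) → 1449 ÷ (1819/100) = 144900/1819 ≈ 79.659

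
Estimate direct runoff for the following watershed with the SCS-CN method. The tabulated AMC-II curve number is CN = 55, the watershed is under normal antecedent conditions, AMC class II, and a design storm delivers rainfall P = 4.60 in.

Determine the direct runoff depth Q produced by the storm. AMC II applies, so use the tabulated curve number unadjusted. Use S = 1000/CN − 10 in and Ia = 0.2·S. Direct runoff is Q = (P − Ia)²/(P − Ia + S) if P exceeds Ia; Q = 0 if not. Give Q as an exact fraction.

Q = 26569/33715 in ≈ 0.788 in

CN(II) = 55; AMC II needs no correction.
Max retention: S = 1000/55 − 10 = 90/11 in (≈ 8.182 in)
Initial abstraction Ia = S/5 = (90/11)/5 = 18/11 ≈ 1.636 in
Since P=4.600 > Ia=1.636: effective rainfall P−Ia = 163/55 in
Q: (163/55)² ÷ (613/55) = 26569/33715 in (≈ 0.788 in)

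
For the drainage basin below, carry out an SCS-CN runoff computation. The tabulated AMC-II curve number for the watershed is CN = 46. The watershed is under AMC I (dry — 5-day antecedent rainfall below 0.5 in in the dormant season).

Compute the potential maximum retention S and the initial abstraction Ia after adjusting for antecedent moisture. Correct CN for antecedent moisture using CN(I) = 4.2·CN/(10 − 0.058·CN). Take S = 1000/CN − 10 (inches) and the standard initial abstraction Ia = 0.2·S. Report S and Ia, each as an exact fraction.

Dry (AMC I): CN(I) = 4.2·46/(10 − 0.058·46) = (966/5)/(1833/250) = 16100/611 ≈ 26.350
Retention S: 1000/CN − 10 with CN=26.350 → S = 4500/161 ≈ 27.950 in
Ia = 0.2·(4500/161) = 900/161 in ≈ 5.590 in

S = 4500/161 in ≈ 27.950 in; Ia = 900/161 in ≈ 5.590 in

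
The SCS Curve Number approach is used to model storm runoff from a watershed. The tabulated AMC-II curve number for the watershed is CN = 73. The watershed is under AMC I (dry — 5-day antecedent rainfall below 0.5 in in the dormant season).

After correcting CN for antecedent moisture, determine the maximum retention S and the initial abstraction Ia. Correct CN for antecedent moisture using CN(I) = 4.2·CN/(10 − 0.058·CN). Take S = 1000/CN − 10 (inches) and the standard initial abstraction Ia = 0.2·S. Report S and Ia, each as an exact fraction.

CN(I) from CN(II)=73: (4.2·73)/(10 − 0.058·73) = 51100/961 ≈ 53.174
Retention S: 1000/CN − 10 with CN=53.174 → S = 4500/511 ≈ 8.806 in
Initial abstraction Ia = S/5 = (4500/511)/5 = 900/511 ≈ 1.761 in

S = 4500/511 in ≈ 8.806 in; Ia = 900/511 in ≈ 1.761 in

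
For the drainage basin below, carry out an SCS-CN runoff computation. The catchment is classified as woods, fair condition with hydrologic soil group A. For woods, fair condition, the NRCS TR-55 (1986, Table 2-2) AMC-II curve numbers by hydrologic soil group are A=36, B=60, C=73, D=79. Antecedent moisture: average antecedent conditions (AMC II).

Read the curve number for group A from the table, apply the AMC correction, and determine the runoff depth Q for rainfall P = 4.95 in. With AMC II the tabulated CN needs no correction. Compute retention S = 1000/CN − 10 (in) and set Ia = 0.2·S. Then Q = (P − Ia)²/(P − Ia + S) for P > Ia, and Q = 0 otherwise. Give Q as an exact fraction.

NRCS table: woods, fair condition, soil group A → CN(II) = 36
AMC II — tabulated CN = 36 applies directly.
Retention S: 1000/CN − 10 with CN=36.000 → S = 160/9 ≈ 17.778 in
Ia = 0.2·(160/9) = 32/9 in ≈ 3.556 in
Since P=4.950 > Ia=3.556: effective rainfall P−Ia = 251/180 in
Runoff Q = (P−Ia)²/(P−Ia+S) = (1.394)²/(1.394+17.778) = 63001/621180 ≈ 0.101 in

Q = 63001/621180 in ≈ 0.101 in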